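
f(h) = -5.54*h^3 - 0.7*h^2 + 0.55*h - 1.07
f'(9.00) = -1358.27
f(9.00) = -4091.48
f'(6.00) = -606.17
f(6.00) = -1219.61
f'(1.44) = -35.93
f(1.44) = -18.27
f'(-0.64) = -5.36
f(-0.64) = -0.26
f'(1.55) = -41.55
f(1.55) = -22.53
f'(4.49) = -340.80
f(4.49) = -514.19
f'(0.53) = -4.86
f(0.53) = -1.80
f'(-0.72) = -7.06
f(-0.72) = 0.24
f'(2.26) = -87.50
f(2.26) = -67.35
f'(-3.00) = -144.83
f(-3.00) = 140.56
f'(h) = -16.62*h^2 - 1.4*h + 0.55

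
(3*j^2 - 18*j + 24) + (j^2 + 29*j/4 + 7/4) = 4*j^2 - 43*j/4 + 103/4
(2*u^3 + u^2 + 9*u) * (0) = 0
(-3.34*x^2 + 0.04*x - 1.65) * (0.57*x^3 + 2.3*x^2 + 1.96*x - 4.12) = -1.9038*x^5 - 7.6592*x^4 - 7.3949*x^3 + 10.0442*x^2 - 3.3988*x + 6.798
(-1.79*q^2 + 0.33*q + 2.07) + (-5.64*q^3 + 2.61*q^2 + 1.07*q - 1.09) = -5.64*q^3 + 0.82*q^2 + 1.4*q + 0.98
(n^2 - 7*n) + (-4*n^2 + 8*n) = -3*n^2 + n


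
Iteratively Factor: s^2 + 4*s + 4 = (s + 2)*(s + 2)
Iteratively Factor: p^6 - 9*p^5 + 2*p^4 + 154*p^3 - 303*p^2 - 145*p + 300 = (p - 3)*(p^5 - 6*p^4 - 16*p^3 + 106*p^2 + 15*p - 100) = (p - 5)*(p - 3)*(p^4 - p^3 - 21*p^2 + p + 20) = (p - 5)^2*(p - 3)*(p^3 + 4*p^2 - p - 4) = (p - 5)^2*(p - 3)*(p + 4)*(p^2 - 1) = (p - 5)^2*(p - 3)*(p - 1)*(p + 4)*(p + 1)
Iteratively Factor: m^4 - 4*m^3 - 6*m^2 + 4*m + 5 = (m + 1)*(m^3 - 5*m^2 - m + 5) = (m + 1)^2*(m^2 - 6*m + 5) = (m - 1)*(m + 1)^2*(m - 5)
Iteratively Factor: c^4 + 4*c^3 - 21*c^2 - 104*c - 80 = (c + 4)*(c^3 - 21*c - 20) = (c + 1)*(c + 4)*(c^2 - c - 20) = (c - 5)*(c + 1)*(c + 4)*(c + 4)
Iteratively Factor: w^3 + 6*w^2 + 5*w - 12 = (w - 1)*(w^2 + 7*w + 12) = (w - 1)*(w + 3)*(w + 4)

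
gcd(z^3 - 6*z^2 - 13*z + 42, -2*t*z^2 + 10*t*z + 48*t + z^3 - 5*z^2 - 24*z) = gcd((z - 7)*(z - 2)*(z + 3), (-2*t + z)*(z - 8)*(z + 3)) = z + 3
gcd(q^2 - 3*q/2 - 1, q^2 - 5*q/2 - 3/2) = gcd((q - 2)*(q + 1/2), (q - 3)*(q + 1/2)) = q + 1/2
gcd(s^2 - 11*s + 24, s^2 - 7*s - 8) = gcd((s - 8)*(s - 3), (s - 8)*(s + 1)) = s - 8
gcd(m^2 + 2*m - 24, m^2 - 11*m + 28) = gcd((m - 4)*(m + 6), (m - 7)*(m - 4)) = m - 4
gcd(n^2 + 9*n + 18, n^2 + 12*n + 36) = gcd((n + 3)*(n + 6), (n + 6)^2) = n + 6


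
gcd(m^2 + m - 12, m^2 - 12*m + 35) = 1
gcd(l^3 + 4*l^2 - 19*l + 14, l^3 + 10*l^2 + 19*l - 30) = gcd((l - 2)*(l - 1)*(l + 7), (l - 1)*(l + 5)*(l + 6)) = l - 1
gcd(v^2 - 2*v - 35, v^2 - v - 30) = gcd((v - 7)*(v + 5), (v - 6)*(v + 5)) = v + 5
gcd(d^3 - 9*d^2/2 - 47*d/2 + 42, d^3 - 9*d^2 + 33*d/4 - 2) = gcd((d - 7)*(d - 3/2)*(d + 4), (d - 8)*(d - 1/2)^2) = 1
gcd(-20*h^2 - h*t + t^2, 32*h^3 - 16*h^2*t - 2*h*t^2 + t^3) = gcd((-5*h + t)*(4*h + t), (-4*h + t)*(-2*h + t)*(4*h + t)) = 4*h + t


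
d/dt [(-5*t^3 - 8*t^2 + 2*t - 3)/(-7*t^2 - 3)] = (35*t^4 + 59*t^2 + 6*t - 6)/(49*t^4 + 42*t^2 + 9)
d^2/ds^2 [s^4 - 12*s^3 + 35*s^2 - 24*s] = 12*s^2 - 72*s + 70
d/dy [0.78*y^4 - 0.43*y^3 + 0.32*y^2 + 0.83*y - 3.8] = 3.12*y^3 - 1.29*y^2 + 0.64*y + 0.83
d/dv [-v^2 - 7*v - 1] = -2*v - 7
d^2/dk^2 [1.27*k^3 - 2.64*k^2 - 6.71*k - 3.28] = 7.62*k - 5.28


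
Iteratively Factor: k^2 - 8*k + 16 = (k - 4)*(k - 4)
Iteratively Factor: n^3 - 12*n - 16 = (n - 4)*(n^2 + 4*n + 4) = (n - 4)*(n + 2)*(n + 2)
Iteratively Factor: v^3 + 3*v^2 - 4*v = (v - 1)*(v^2 + 4*v) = v*(v - 1)*(v + 4)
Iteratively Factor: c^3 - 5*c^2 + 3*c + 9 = (c - 3)*(c^2 - 2*c - 3) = (c - 3)*(c + 1)*(c - 3)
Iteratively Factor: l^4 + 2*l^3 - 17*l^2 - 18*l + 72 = (l - 3)*(l^3 + 5*l^2 - 2*l - 24) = (l - 3)*(l + 4)*(l^2 + l - 6) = (l - 3)*(l - 2)*(l + 4)*(l + 3)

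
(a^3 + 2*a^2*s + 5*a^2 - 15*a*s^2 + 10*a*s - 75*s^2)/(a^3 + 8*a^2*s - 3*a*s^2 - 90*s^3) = (a + 5)/(a + 6*s)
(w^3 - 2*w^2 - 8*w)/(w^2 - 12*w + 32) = w*(w + 2)/(w - 8)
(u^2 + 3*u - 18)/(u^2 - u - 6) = (u + 6)/(u + 2)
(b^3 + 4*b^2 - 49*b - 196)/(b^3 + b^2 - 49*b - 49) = (b + 4)/(b + 1)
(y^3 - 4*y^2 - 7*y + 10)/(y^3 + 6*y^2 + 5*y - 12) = (y^2 - 3*y - 10)/(y^2 + 7*y + 12)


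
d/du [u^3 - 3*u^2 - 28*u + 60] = 3*u^2 - 6*u - 28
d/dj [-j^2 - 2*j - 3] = -2*j - 2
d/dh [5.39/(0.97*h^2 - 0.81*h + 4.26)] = (4.3659 - 10.4566*h)/(0.97*h^2 - 0.81*h + 4.26)^2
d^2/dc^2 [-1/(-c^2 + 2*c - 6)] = 2*(-c^2 + 2*c + 4*(c - 1)^2 - 6)/(c^2 - 2*c + 6)^3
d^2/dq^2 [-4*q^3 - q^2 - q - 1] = -24*q - 2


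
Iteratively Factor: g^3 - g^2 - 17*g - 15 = (g + 1)*(g^2 - 2*g - 15) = (g + 1)*(g + 3)*(g - 5)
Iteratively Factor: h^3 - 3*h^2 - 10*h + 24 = (h - 2)*(h^2 - h - 12) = (h - 4)*(h - 2)*(h + 3)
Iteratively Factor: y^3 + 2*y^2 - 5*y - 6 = (y - 2)*(y^2 + 4*y + 3) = (y - 2)*(y + 3)*(y + 1)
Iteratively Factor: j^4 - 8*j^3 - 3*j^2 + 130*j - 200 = (j - 5)*(j^3 - 3*j^2 - 18*j + 40) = (j - 5)^2*(j^2 + 2*j - 8) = (j - 5)^2*(j - 2)*(j + 4)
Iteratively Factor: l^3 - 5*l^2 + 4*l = (l)*(l^2 - 5*l + 4) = l*(l - 4)*(l - 1)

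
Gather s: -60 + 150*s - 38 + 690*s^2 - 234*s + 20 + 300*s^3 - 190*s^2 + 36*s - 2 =300*s^3 + 500*s^2 - 48*s - 80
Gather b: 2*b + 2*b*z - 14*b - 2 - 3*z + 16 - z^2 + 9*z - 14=b*(2*z - 12) - z^2 + 6*z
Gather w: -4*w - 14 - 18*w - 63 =-22*w - 77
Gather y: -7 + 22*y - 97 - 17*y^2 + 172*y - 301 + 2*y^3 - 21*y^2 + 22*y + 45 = 2*y^3 - 38*y^2 + 216*y - 360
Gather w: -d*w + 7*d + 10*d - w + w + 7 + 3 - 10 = -d*w + 17*d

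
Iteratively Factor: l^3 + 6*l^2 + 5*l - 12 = (l - 1)*(l^2 + 7*l + 12) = (l - 1)*(l + 3)*(l + 4)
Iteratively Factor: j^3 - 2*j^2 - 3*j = (j - 3)*(j^2 + j) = j*(j - 3)*(j + 1)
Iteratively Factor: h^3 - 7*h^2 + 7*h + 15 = (h - 5)*(h^2 - 2*h - 3) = (h - 5)*(h - 3)*(h + 1)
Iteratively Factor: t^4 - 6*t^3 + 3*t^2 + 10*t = (t - 5)*(t^3 - t^2 - 2*t) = (t - 5)*(t + 1)*(t^2 - 2*t) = t*(t - 5)*(t + 1)*(t - 2)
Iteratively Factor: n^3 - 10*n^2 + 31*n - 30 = (n - 5)*(n^2 - 5*n + 6) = (n - 5)*(n - 2)*(n - 3)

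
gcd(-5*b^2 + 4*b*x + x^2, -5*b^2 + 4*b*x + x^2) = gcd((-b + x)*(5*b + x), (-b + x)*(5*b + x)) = -5*b^2 + 4*b*x + x^2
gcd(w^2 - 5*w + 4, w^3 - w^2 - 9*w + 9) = w - 1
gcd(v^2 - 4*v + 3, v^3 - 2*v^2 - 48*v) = 1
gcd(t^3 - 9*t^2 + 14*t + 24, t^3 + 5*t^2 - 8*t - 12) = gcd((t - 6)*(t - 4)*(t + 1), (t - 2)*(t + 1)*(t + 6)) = t + 1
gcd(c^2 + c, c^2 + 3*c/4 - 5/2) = 1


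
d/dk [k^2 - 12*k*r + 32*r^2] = 2*k - 12*r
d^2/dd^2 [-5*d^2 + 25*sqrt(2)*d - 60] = -10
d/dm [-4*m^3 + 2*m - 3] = 2 - 12*m^2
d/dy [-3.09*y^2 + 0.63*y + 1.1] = 0.63 - 6.18*y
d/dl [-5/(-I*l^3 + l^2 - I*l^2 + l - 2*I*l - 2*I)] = 5*(-3*I*l^2 + 2*l - 2*I*l + 1 - 2*I)/(I*l^3 - l^2 + I*l^2 - l + 2*I*l + 2*I)^2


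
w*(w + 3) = w^2 + 3*w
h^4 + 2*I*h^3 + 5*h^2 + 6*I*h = h*(h - 2*I)*(h + I)*(h + 3*I)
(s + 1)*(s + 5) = s^2 + 6*s + 5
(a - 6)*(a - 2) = a^2 - 8*a + 12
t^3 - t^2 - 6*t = t*(t - 3)*(t + 2)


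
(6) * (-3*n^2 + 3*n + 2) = -18*n^2 + 18*n + 12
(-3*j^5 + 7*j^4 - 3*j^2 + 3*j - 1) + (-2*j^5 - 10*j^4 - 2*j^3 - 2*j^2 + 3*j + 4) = -5*j^5 - 3*j^4 - 2*j^3 - 5*j^2 + 6*j + 3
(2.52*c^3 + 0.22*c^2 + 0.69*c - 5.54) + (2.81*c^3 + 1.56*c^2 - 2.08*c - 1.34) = 5.33*c^3 + 1.78*c^2 - 1.39*c - 6.88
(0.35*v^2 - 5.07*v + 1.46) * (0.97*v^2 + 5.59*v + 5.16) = 0.3395*v^4 - 2.9614*v^3 - 25.1191*v^2 - 17.9998*v + 7.5336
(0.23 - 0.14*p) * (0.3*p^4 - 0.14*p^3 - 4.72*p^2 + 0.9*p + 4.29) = -0.042*p^5 + 0.0886*p^4 + 0.6286*p^3 - 1.2116*p^2 - 0.3936*p + 0.9867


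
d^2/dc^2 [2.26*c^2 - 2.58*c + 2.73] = 4.52000000000000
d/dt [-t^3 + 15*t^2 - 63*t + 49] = -3*t^2 + 30*t - 63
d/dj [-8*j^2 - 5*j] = -16*j - 5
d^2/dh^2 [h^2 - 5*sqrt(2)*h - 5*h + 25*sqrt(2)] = 2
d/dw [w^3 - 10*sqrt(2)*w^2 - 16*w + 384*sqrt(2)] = 3*w^2 - 20*sqrt(2)*w - 16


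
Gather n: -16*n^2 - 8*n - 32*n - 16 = -16*n^2 - 40*n - 16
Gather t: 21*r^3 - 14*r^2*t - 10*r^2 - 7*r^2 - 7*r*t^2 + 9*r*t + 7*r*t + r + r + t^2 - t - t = 21*r^3 - 17*r^2 + 2*r + t^2*(1 - 7*r) + t*(-14*r^2 + 16*r - 2)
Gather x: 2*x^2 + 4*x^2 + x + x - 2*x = 6*x^2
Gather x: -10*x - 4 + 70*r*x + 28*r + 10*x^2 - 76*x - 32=28*r + 10*x^2 + x*(70*r - 86) - 36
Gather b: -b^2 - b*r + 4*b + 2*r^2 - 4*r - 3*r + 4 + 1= -b^2 + b*(4 - r) + 2*r^2 - 7*r + 5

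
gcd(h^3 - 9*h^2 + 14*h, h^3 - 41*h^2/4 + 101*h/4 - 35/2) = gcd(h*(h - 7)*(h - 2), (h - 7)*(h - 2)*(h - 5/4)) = h^2 - 9*h + 14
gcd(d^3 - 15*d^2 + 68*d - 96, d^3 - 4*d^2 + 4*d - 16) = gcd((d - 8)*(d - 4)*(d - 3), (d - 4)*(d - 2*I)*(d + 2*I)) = d - 4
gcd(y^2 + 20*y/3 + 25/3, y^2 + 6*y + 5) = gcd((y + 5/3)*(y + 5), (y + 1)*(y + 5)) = y + 5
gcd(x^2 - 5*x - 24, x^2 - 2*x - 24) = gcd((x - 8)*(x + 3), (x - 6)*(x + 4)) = 1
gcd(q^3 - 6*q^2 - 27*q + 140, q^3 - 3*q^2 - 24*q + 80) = q^2 + q - 20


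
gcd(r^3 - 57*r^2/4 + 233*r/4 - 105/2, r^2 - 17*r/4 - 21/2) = r - 6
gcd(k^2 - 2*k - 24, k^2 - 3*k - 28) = k + 4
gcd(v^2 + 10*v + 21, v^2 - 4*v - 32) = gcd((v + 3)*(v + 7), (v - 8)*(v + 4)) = 1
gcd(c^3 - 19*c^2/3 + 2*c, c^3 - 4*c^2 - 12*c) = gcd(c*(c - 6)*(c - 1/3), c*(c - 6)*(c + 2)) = c^2 - 6*c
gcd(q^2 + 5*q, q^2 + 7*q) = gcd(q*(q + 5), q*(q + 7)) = q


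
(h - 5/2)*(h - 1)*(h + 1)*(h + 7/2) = h^4 + h^3 - 39*h^2/4 - h + 35/4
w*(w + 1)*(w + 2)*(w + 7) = w^4 + 10*w^3 + 23*w^2 + 14*w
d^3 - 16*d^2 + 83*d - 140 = (d - 7)*(d - 5)*(d - 4)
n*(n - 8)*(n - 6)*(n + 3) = n^4 - 11*n^3 + 6*n^2 + 144*n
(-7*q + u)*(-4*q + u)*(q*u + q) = 28*q^3*u + 28*q^3 - 11*q^2*u^2 - 11*q^2*u + q*u^3 + q*u^2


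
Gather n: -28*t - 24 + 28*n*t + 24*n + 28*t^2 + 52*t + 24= n*(28*t + 24) + 28*t^2 + 24*t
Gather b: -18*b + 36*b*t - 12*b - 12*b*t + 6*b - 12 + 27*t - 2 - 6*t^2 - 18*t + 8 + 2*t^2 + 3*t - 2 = b*(24*t - 24) - 4*t^2 + 12*t - 8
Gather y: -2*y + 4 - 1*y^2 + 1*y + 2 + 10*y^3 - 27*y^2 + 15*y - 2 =10*y^3 - 28*y^2 + 14*y + 4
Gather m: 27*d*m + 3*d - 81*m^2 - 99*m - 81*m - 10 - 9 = 3*d - 81*m^2 + m*(27*d - 180) - 19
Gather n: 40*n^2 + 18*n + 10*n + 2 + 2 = 40*n^2 + 28*n + 4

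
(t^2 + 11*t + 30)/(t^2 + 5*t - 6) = (t + 5)/(t - 1)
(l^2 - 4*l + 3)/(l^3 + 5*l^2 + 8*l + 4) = (l^2 - 4*l + 3)/(l^3 + 5*l^2 + 8*l + 4)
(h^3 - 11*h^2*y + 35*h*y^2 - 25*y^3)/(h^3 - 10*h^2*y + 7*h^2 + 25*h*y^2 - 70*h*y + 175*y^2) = (h - y)/(h + 7)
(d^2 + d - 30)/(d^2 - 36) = (d - 5)/(d - 6)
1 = 1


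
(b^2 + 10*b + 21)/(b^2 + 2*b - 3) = (b + 7)/(b - 1)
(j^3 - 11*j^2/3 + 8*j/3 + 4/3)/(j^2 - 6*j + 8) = (3*j^2 - 5*j - 2)/(3*(j - 4))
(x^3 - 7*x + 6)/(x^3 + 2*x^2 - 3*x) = (x - 2)/x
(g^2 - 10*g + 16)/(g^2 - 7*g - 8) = (g - 2)/(g + 1)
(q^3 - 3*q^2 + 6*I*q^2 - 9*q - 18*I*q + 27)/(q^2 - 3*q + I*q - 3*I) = (q^2 + 6*I*q - 9)/(q + I)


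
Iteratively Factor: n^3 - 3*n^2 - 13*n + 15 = (n + 3)*(n^2 - 6*n + 5) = (n - 1)*(n + 3)*(n - 5)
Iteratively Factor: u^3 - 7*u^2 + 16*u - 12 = (u - 3)*(u^2 - 4*u + 4) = (u - 3)*(u - 2)*(u - 2)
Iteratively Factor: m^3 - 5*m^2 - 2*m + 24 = (m - 4)*(m^2 - m - 6) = (m - 4)*(m + 2)*(m - 3)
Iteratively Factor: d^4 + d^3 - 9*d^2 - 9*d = (d - 3)*(d^3 + 4*d^2 + 3*d) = (d - 3)*(d + 1)*(d^2 + 3*d) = (d - 3)*(d + 1)*(d + 3)*(d)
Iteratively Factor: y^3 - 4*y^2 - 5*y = (y)*(y^2 - 4*y - 5) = y*(y - 5)*(y + 1)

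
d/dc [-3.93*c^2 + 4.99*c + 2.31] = 4.99 - 7.86*c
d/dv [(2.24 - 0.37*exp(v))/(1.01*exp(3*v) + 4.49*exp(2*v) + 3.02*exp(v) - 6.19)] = (0.7474*exp(3*v) - 5.1259*exp(2*v) - 20.1152*exp(v) - 4.4745)*exp(v)/(1.0201*exp(6*v) + 9.0698*exp(5*v) + 26.2605*exp(4*v) + 14.6158*exp(3*v) - 46.4658*exp(2*v) - 37.3876*exp(v) + 38.3161)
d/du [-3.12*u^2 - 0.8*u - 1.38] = -6.24*u - 0.8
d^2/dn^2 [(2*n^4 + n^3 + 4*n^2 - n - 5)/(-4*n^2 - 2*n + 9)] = 2*(-32*n^6 - 48*n^5 + 192*n^4 + 296*n^3 - 1110*n^2 - 15*n - 106)/(64*n^6 + 96*n^5 - 384*n^4 - 424*n^3 + 864*n^2 + 486*n - 729)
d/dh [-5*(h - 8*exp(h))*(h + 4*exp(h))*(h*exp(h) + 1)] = -5*(h + 1)*(h - 8*exp(h))*(h + 4*exp(h))*exp(h) - 5*(h - 8*exp(h))*(h*exp(h) + 1)*(4*exp(h) + 1) + 5*(h + 4*exp(h))*(h*exp(h) + 1)*(8*exp(h) - 1)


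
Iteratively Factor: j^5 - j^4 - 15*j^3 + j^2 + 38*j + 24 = (j - 4)*(j^4 + 3*j^3 - 3*j^2 - 11*j - 6) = (j - 4)*(j + 3)*(j^3 - 3*j - 2) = (j - 4)*(j + 1)*(j + 3)*(j^2 - j - 2) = (j - 4)*(j + 1)^2*(j + 3)*(j - 2)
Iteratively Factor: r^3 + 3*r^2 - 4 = (r + 2)*(r^2 + r - 2) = (r + 2)^2*(r - 1)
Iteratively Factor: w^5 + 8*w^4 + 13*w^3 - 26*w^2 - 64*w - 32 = (w + 1)*(w^4 + 7*w^3 + 6*w^2 - 32*w - 32) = (w - 2)*(w + 1)*(w^3 + 9*w^2 + 24*w + 16) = (w - 2)*(w + 1)*(w + 4)*(w^2 + 5*w + 4) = (w - 2)*(w + 1)^2*(w + 4)*(w + 4)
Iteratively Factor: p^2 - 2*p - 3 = (p + 1)*(p - 3)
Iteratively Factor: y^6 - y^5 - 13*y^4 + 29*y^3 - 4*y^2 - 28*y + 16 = (y - 1)*(y^5 - 13*y^3 + 16*y^2 + 12*y - 16) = (y - 2)*(y - 1)*(y^4 + 2*y^3 - 9*y^2 - 2*y + 8) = (y - 2)*(y - 1)^2*(y^3 + 3*y^2 - 6*y - 8) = (y - 2)*(y - 1)^2*(y + 1)*(y^2 + 2*y - 8) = (y - 2)^2*(y - 1)^2*(y + 1)*(y + 4)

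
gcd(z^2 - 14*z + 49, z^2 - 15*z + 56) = z - 7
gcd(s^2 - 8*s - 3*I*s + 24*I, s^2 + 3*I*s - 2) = 1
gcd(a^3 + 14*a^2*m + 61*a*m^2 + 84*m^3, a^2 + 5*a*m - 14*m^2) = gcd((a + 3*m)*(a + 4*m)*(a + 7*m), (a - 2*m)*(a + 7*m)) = a + 7*m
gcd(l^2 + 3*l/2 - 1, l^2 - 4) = l + 2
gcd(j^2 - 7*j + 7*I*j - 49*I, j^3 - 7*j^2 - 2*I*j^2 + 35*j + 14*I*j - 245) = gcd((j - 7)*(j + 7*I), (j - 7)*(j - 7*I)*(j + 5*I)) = j - 7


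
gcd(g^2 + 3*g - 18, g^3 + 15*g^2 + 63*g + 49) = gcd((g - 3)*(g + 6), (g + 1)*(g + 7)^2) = 1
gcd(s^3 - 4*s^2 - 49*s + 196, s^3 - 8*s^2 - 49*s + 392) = s^2 - 49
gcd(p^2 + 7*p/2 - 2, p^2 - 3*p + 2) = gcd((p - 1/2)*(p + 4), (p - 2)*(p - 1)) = 1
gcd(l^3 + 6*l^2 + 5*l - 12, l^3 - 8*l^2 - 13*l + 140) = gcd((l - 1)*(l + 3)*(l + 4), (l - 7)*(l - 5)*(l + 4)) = l + 4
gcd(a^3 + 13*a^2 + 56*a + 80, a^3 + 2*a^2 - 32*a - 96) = a^2 + 8*a + 16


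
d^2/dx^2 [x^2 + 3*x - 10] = 2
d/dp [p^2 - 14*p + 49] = 2*p - 14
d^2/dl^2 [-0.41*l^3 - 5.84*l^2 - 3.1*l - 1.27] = -2.46*l - 11.68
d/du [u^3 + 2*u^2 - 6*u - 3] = 3*u^2 + 4*u - 6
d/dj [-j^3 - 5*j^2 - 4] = j*(-3*j - 10)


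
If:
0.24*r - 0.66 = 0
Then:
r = 2.75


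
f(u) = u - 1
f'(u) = 1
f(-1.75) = -2.75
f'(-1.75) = 1.00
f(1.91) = 0.91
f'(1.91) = 1.00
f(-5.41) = -6.41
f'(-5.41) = 1.00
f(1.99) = 0.99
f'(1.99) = 1.00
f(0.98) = -0.02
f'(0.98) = 1.00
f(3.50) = 2.50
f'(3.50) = 1.00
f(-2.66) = -3.66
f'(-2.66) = 1.00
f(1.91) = 0.91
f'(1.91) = 1.00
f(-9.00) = -10.00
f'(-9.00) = 1.00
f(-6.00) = -7.00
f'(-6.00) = 1.00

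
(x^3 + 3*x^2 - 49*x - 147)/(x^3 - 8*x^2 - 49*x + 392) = (x + 3)/(x - 8)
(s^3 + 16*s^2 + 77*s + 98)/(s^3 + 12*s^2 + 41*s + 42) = (s + 7)/(s + 3)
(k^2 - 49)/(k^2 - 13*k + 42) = (k + 7)/(k - 6)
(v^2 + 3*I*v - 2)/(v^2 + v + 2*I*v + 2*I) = (v + I)/(v + 1)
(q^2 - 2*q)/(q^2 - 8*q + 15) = q*(q - 2)/(q^2 - 8*q + 15)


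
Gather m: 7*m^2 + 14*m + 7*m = 7*m^2 + 21*m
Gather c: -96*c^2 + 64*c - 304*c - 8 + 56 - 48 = -96*c^2 - 240*c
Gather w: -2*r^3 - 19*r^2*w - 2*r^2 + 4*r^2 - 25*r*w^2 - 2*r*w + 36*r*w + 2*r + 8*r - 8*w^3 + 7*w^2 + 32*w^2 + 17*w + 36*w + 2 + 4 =-2*r^3 + 2*r^2 + 10*r - 8*w^3 + w^2*(39 - 25*r) + w*(-19*r^2 + 34*r + 53) + 6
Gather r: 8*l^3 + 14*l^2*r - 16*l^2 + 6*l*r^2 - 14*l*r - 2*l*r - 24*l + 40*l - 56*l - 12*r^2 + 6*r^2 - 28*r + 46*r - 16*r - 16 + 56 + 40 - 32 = 8*l^3 - 16*l^2 - 40*l + r^2*(6*l - 6) + r*(14*l^2 - 16*l + 2) + 48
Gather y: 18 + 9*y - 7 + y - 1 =10*y + 10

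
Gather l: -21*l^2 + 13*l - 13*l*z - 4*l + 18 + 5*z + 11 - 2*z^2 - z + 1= -21*l^2 + l*(9 - 13*z) - 2*z^2 + 4*z + 30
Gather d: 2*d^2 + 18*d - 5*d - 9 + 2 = 2*d^2 + 13*d - 7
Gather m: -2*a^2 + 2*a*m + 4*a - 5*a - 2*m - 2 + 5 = -2*a^2 - a + m*(2*a - 2) + 3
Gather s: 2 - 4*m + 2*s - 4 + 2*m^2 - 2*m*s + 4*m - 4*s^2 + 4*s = 2*m^2 - 4*s^2 + s*(6 - 2*m) - 2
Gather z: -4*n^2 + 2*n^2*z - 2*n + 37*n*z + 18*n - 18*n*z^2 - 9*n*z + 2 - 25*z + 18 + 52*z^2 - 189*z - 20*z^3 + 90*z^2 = -4*n^2 + 16*n - 20*z^3 + z^2*(142 - 18*n) + z*(2*n^2 + 28*n - 214) + 20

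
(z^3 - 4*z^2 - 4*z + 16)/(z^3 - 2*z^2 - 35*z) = (-z^3 + 4*z^2 + 4*z - 16)/(z*(-z^2 + 2*z + 35))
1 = 1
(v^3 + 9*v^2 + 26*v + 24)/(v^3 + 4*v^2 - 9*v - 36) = (v + 2)/(v - 3)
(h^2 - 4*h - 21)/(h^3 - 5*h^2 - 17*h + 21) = 1/(h - 1)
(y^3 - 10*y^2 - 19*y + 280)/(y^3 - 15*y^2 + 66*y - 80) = (y^2 - 2*y - 35)/(y^2 - 7*y + 10)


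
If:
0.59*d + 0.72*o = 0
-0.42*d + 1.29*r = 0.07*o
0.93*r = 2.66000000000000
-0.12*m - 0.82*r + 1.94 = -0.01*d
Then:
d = 10.17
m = -2.53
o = -8.34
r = 2.86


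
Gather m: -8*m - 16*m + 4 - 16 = -24*m - 12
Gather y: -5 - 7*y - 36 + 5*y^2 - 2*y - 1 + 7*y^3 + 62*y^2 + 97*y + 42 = 7*y^3 + 67*y^2 + 88*y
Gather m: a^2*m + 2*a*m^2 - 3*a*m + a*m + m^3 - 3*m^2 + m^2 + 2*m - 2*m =m^3 + m^2*(2*a - 2) + m*(a^2 - 2*a)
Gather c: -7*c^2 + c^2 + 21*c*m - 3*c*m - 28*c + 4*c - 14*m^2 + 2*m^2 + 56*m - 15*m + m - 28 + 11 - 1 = -6*c^2 + c*(18*m - 24) - 12*m^2 + 42*m - 18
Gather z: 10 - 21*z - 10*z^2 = -10*z^2 - 21*z + 10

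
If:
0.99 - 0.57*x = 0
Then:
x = 1.74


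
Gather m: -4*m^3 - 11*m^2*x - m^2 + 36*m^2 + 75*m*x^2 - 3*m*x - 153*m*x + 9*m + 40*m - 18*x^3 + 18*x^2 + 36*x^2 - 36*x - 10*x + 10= -4*m^3 + m^2*(35 - 11*x) + m*(75*x^2 - 156*x + 49) - 18*x^3 + 54*x^2 - 46*x + 10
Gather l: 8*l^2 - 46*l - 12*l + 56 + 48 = 8*l^2 - 58*l + 104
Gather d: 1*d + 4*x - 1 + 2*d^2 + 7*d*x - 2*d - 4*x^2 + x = 2*d^2 + d*(7*x - 1) - 4*x^2 + 5*x - 1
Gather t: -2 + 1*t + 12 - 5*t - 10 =-4*t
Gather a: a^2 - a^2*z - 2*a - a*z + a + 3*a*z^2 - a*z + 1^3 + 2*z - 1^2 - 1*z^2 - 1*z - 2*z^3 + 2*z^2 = a^2*(1 - z) + a*(3*z^2 - 2*z - 1) - 2*z^3 + z^2 + z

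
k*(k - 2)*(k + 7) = k^3 + 5*k^2 - 14*k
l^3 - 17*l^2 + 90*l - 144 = (l - 8)*(l - 6)*(l - 3)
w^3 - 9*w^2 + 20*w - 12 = (w - 6)*(w - 2)*(w - 1)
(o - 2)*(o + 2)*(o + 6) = o^3 + 6*o^2 - 4*o - 24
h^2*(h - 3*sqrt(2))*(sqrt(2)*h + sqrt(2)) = sqrt(2)*h^4 - 6*h^3 + sqrt(2)*h^3 - 6*h^2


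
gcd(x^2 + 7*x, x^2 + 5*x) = x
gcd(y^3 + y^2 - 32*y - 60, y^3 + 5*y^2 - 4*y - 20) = y^2 + 7*y + 10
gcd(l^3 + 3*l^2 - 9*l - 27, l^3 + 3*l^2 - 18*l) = l - 3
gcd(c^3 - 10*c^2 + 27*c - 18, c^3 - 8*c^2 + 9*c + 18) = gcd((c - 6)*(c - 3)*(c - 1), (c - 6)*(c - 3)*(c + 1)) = c^2 - 9*c + 18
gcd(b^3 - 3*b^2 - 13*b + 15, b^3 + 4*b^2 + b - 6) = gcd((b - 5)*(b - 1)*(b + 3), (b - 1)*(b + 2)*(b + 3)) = b^2 + 2*b - 3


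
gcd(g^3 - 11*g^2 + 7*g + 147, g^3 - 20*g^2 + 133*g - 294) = g^2 - 14*g + 49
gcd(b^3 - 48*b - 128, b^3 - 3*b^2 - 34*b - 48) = b - 8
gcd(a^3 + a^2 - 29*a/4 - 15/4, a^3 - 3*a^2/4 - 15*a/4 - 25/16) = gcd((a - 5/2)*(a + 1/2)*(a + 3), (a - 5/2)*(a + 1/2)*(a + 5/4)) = a^2 - 2*a - 5/4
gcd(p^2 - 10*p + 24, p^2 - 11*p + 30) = p - 6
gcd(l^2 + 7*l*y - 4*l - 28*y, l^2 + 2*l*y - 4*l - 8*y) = l - 4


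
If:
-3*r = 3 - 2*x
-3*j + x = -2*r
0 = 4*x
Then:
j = -2/3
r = -1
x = 0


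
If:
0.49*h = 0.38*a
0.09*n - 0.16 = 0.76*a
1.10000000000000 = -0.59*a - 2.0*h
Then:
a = -0.51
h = -0.40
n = -2.56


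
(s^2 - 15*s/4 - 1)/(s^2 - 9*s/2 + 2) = (4*s + 1)/(2*(2*s - 1))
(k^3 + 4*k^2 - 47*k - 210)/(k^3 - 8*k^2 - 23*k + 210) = (k + 6)/(k - 6)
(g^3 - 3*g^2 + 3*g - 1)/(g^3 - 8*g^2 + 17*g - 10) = (g^2 - 2*g + 1)/(g^2 - 7*g + 10)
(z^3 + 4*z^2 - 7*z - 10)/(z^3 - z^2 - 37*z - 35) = (z - 2)/(z - 7)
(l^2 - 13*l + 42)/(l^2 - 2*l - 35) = (l - 6)/(l + 5)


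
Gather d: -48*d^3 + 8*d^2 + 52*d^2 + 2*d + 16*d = -48*d^3 + 60*d^2 + 18*d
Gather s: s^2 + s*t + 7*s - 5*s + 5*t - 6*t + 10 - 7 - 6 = s^2 + s*(t + 2) - t - 3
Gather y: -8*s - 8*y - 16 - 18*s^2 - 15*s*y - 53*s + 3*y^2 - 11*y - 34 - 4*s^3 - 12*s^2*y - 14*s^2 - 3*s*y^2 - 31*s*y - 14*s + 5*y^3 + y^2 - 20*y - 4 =-4*s^3 - 32*s^2 - 75*s + 5*y^3 + y^2*(4 - 3*s) + y*(-12*s^2 - 46*s - 39) - 54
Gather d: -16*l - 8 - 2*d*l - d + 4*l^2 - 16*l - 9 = d*(-2*l - 1) + 4*l^2 - 32*l - 17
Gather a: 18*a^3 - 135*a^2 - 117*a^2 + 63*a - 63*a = 18*a^3 - 252*a^2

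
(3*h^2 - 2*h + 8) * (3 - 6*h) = -18*h^3 + 21*h^2 - 54*h + 24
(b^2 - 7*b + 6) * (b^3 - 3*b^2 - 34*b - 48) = b^5 - 10*b^4 - 7*b^3 + 172*b^2 + 132*b - 288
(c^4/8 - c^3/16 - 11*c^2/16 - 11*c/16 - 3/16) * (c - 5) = c^5/8 - 11*c^4/16 - 3*c^3/8 + 11*c^2/4 + 13*c/4 + 15/16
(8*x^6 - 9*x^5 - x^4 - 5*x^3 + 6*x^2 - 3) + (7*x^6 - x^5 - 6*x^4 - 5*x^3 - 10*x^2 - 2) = 15*x^6 - 10*x^5 - 7*x^4 - 10*x^3 - 4*x^2 - 5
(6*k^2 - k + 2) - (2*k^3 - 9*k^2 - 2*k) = -2*k^3 + 15*k^2 + k + 2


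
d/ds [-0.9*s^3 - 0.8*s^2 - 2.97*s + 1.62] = -2.7*s^2 - 1.6*s - 2.97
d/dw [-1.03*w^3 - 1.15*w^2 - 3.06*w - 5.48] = -3.09*w^2 - 2.3*w - 3.06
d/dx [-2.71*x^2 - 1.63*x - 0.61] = -5.42*x - 1.63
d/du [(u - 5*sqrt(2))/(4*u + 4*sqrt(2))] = 3*sqrt(2)/(2*(u + sqrt(2))^2)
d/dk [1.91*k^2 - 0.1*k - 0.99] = 3.82*k - 0.1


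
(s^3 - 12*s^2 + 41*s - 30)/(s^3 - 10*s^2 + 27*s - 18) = (s - 5)/(s - 3)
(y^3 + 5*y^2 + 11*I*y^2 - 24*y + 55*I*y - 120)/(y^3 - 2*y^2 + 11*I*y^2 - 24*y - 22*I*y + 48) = (y + 5)/(y - 2)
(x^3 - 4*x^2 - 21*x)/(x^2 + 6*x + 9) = x*(x - 7)/(x + 3)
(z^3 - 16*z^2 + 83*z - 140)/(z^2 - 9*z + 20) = z - 7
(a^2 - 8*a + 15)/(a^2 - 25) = (a - 3)/(a + 5)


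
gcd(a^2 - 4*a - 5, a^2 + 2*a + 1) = a + 1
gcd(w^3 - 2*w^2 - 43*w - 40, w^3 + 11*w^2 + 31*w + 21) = w + 1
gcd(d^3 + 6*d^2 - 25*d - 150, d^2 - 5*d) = d - 5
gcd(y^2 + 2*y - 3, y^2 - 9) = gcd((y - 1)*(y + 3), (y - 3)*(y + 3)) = y + 3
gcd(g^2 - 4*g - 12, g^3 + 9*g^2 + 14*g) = g + 2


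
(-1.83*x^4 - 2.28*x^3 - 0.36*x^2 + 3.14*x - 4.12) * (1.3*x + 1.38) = -2.379*x^5 - 5.4894*x^4 - 3.6144*x^3 + 3.5852*x^2 - 1.0228*x - 5.6856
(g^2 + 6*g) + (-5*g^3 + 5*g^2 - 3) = -5*g^3 + 6*g^2 + 6*g - 3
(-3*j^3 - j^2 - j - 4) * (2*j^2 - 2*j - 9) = -6*j^5 + 4*j^4 + 27*j^3 + 3*j^2 + 17*j + 36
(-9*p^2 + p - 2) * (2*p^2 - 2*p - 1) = -18*p^4 + 20*p^3 + 3*p^2 + 3*p + 2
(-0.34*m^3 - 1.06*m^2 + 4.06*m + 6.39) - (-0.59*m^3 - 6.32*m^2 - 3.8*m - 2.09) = 0.25*m^3 + 5.26*m^2 + 7.86*m + 8.48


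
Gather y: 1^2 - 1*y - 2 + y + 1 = 0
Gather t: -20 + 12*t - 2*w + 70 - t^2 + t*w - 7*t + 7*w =-t^2 + t*(w + 5) + 5*w + 50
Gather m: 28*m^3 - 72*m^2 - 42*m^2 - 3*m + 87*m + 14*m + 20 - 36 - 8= 28*m^3 - 114*m^2 + 98*m - 24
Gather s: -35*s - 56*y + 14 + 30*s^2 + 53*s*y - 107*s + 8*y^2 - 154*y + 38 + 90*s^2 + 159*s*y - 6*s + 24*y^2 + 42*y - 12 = 120*s^2 + s*(212*y - 148) + 32*y^2 - 168*y + 40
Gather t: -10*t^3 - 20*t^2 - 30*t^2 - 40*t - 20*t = -10*t^3 - 50*t^2 - 60*t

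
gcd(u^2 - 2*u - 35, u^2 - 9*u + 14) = u - 7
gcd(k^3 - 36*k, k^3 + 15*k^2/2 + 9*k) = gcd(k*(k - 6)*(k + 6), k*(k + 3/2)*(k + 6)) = k^2 + 6*k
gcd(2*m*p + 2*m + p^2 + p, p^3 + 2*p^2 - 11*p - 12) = p + 1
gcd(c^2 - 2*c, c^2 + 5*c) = c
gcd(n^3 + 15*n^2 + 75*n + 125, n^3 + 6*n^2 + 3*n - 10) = n + 5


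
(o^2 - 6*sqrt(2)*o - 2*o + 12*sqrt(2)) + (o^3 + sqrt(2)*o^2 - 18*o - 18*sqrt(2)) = o^3 + o^2 + sqrt(2)*o^2 - 20*o - 6*sqrt(2)*o - 6*sqrt(2)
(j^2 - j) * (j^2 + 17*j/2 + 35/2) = j^4 + 15*j^3/2 + 9*j^2 - 35*j/2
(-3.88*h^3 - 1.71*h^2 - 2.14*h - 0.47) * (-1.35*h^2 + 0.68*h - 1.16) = 5.238*h^5 - 0.3299*h^4 + 6.227*h^3 + 1.1629*h^2 + 2.1628*h + 0.5452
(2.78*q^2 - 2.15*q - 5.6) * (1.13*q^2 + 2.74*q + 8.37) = 3.1414*q^4 + 5.1877*q^3 + 11.0496*q^2 - 33.3395*q - 46.872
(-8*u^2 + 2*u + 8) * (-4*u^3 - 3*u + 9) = 32*u^5 - 8*u^4 - 8*u^3 - 78*u^2 - 6*u + 72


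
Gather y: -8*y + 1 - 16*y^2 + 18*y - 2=-16*y^2 + 10*y - 1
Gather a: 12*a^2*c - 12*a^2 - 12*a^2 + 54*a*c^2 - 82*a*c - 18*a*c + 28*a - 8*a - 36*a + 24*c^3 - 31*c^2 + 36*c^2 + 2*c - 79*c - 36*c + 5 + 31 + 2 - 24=a^2*(12*c - 24) + a*(54*c^2 - 100*c - 16) + 24*c^3 + 5*c^2 - 113*c + 14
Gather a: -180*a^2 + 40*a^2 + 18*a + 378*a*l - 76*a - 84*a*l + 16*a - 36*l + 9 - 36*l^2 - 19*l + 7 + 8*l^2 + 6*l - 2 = -140*a^2 + a*(294*l - 42) - 28*l^2 - 49*l + 14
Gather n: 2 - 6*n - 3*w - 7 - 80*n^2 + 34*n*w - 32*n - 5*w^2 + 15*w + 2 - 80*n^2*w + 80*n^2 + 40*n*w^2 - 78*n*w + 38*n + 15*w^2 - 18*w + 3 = -80*n^2*w + n*(40*w^2 - 44*w) + 10*w^2 - 6*w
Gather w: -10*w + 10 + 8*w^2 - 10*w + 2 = 8*w^2 - 20*w + 12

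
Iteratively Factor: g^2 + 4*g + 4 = (g + 2)*(g + 2)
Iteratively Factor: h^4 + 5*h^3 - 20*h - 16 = (h + 4)*(h^3 + h^2 - 4*h - 4) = (h + 1)*(h + 4)*(h^2 - 4) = (h - 2)*(h + 1)*(h + 4)*(h + 2)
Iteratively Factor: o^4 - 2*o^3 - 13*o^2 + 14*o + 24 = (o + 3)*(o^3 - 5*o^2 + 2*o + 8) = (o - 4)*(o + 3)*(o^2 - o - 2) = (o - 4)*(o - 2)*(o + 3)*(o + 1)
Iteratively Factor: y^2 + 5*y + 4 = (y + 4)*(y + 1)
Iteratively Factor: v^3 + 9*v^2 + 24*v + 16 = (v + 1)*(v^2 + 8*v + 16) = (v + 1)*(v + 4)*(v + 4)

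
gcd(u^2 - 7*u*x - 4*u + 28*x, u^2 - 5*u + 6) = 1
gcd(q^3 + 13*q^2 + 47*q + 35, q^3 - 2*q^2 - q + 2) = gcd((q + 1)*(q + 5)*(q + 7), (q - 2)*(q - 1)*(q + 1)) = q + 1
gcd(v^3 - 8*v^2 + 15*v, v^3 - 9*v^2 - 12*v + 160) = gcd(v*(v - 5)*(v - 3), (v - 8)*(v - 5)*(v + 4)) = v - 5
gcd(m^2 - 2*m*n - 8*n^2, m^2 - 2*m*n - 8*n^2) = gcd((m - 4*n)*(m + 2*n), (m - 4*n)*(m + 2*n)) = m^2 - 2*m*n - 8*n^2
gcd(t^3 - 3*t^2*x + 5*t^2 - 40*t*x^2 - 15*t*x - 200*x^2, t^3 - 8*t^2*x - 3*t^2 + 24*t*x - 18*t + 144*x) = -t + 8*x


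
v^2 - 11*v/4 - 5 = (v - 4)*(v + 5/4)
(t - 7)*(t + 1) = t^2 - 6*t - 7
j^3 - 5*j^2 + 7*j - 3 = (j - 3)*(j - 1)^2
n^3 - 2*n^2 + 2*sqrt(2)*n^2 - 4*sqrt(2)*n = n*(n - 2)*(n + 2*sqrt(2))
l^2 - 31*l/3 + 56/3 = (l - 8)*(l - 7/3)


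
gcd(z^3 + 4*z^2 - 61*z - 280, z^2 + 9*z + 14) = z + 7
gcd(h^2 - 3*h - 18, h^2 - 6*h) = h - 6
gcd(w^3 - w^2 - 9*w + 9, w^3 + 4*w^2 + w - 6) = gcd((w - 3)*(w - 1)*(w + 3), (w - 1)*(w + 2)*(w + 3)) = w^2 + 2*w - 3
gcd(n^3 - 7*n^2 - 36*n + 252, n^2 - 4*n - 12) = n - 6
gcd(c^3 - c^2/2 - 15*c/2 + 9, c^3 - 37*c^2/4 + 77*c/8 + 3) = c - 3/2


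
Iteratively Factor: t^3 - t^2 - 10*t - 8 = (t + 2)*(t^2 - 3*t - 4) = (t - 4)*(t + 2)*(t + 1)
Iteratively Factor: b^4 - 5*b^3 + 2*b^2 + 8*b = (b - 2)*(b^3 - 3*b^2 - 4*b) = (b - 2)*(b + 1)*(b^2 - 4*b) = (b - 4)*(b - 2)*(b + 1)*(b)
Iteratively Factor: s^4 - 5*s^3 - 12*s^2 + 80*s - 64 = (s - 4)*(s^3 - s^2 - 16*s + 16) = (s - 4)^2*(s^2 + 3*s - 4) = (s - 4)^2*(s + 4)*(s - 1)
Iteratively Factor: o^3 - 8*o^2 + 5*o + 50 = (o + 2)*(o^2 - 10*o + 25) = (o - 5)*(o + 2)*(o - 5)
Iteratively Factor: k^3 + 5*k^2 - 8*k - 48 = (k - 3)*(k^2 + 8*k + 16) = (k - 3)*(k + 4)*(k + 4)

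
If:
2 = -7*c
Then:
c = -2/7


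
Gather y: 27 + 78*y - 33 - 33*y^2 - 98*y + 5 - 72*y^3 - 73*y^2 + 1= -72*y^3 - 106*y^2 - 20*y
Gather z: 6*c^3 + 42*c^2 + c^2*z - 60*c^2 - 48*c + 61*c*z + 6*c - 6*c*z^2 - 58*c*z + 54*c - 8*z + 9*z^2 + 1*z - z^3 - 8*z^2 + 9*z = 6*c^3 - 18*c^2 + 12*c - z^3 + z^2*(1 - 6*c) + z*(c^2 + 3*c + 2)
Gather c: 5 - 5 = 0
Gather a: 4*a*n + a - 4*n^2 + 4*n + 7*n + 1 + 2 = a*(4*n + 1) - 4*n^2 + 11*n + 3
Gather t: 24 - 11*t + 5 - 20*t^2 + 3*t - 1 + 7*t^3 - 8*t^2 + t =7*t^3 - 28*t^2 - 7*t + 28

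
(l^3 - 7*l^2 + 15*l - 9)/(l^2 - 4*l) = (l^3 - 7*l^2 + 15*l - 9)/(l*(l - 4))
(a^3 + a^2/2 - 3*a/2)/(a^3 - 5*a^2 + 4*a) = (a + 3/2)/(a - 4)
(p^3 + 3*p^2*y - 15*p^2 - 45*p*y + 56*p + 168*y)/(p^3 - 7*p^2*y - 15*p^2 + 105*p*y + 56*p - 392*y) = (-p - 3*y)/(-p + 7*y)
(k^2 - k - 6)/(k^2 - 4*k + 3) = (k + 2)/(k - 1)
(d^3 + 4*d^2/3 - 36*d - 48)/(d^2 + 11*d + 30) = (d^2 - 14*d/3 - 8)/(d + 5)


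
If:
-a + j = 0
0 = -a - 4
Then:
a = -4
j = -4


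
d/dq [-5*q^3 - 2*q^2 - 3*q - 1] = -15*q^2 - 4*q - 3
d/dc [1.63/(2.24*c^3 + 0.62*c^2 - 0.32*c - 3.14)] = (-10.9536*c^2 - 2.0212*c + 0.5216)/(2.24*c^3 + 0.62*c^2 - 0.32*c - 3.14)^2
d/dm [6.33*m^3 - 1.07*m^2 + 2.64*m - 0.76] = 18.99*m^2 - 2.14*m + 2.64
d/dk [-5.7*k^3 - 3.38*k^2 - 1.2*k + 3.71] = -17.1*k^2 - 6.76*k - 1.2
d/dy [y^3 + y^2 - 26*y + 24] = 3*y^2 + 2*y - 26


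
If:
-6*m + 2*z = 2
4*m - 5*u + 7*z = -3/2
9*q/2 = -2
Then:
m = z/3 - 1/3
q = -4/9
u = 5*z/3 + 1/30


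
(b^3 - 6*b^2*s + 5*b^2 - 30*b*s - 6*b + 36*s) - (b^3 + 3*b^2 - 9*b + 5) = -6*b^2*s + 2*b^2 - 30*b*s + 3*b + 36*s - 5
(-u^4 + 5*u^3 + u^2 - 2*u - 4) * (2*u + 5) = -2*u^5 + 5*u^4 + 27*u^3 + u^2 - 18*u - 20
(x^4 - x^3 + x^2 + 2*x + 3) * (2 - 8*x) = -8*x^5 + 10*x^4 - 10*x^3 - 14*x^2 - 20*x + 6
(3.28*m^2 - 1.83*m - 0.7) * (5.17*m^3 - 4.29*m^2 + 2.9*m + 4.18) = 16.9576*m^5 - 23.5323*m^4 + 13.7437*m^3 + 11.4064*m^2 - 9.6794*m - 2.926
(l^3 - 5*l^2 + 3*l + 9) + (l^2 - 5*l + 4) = l^3 - 4*l^2 - 2*l + 13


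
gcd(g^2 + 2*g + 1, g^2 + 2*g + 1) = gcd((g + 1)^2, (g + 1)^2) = g^2 + 2*g + 1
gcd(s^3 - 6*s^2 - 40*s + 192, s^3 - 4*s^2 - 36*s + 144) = s^2 + 2*s - 24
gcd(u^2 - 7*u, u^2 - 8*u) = u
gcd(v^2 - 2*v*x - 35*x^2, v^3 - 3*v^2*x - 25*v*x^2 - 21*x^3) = -v + 7*x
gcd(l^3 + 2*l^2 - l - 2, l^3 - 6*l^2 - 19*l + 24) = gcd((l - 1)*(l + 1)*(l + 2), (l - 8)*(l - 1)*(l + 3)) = l - 1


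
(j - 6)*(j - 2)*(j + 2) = j^3 - 6*j^2 - 4*j + 24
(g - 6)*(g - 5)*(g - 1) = g^3 - 12*g^2 + 41*g - 30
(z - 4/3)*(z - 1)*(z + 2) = z^3 - z^2/3 - 10*z/3 + 8/3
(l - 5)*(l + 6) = l^2 + l - 30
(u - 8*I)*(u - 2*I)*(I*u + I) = I*u^3 + 10*u^2 + I*u^2 + 10*u - 16*I*u - 16*I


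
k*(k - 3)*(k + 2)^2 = k^4 + k^3 - 8*k^2 - 12*k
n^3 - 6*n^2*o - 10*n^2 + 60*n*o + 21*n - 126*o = (n - 7)*(n - 3)*(n - 6*o)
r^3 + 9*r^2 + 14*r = r*(r + 2)*(r + 7)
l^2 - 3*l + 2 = (l - 2)*(l - 1)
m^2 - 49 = (m - 7)*(m + 7)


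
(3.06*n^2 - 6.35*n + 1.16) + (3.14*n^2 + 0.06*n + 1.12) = 6.2*n^2 - 6.29*n + 2.28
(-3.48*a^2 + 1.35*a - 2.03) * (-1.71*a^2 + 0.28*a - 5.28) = 5.9508*a^4 - 3.2829*a^3 + 22.2237*a^2 - 7.6964*a + 10.7184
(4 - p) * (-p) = p^2 - 4*p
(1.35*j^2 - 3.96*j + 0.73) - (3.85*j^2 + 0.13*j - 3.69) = -2.5*j^2 - 4.09*j + 4.42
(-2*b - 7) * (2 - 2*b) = 4*b^2 + 10*b - 14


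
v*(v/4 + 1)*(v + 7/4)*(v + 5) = v^4/4 + 43*v^3/16 + 143*v^2/16 + 35*v/4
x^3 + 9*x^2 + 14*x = x*(x + 2)*(x + 7)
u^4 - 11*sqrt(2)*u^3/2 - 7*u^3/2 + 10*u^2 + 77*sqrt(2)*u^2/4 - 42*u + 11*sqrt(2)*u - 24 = (u - 4)*(u + 1/2)*(u - 4*sqrt(2))*(u - 3*sqrt(2)/2)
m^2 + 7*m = m*(m + 7)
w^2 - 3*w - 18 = (w - 6)*(w + 3)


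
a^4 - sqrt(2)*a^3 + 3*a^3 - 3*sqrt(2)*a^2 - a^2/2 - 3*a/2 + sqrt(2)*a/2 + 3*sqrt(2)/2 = (a + 3)*(a - sqrt(2))*(a - sqrt(2)/2)*(a + sqrt(2)/2)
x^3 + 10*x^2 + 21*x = x*(x + 3)*(x + 7)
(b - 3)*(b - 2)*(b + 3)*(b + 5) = b^4 + 3*b^3 - 19*b^2 - 27*b + 90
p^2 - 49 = (p - 7)*(p + 7)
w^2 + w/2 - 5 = (w - 2)*(w + 5/2)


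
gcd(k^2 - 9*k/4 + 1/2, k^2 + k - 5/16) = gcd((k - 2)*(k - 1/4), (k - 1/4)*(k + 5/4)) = k - 1/4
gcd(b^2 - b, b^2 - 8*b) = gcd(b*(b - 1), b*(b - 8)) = b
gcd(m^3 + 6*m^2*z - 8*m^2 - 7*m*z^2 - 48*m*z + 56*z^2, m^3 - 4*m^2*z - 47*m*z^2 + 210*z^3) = m + 7*z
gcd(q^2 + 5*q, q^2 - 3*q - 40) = q + 5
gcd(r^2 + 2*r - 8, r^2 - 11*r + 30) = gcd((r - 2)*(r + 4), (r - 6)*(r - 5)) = 1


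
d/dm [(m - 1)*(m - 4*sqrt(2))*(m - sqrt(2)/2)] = 3*m^2 - 9*sqrt(2)*m - 2*m + 4 + 9*sqrt(2)/2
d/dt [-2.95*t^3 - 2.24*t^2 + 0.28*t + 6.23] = -8.85*t^2 - 4.48*t + 0.28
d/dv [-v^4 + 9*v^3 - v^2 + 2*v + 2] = -4*v^3 + 27*v^2 - 2*v + 2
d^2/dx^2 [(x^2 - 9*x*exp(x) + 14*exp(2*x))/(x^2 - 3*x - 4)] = (-2*(2*x - 3)^2*(x^2 - 9*x*exp(x) + 14*exp(2*x)) + (-x^2 + 3*x + 4)^2*(9*x*exp(x) - 56*exp(2*x) + 18*exp(x) - 2) + 2*(-x^2 + 3*x + 4)*(-x^2 + 9*x*exp(x) + (2*x - 3)*(9*x*exp(x) - 2*x - 28*exp(2*x) + 9*exp(x)) - 14*exp(2*x)))/(-x^2 + 3*x + 4)^3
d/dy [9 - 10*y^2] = -20*y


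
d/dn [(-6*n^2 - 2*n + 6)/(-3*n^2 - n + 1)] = 4*(6*n + 1)/(3*n^2 + n - 1)^2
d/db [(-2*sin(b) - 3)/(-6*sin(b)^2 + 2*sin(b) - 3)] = 12*(-3*sin(b) + cos(b)^2)*cos(b)/(6*sin(b)^2 - 2*sin(b) + 3)^2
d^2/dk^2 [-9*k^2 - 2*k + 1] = -18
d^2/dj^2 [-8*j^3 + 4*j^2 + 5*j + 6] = 8 - 48*j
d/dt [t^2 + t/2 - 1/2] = 2*t + 1/2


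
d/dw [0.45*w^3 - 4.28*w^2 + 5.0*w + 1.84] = 1.35*w^2 - 8.56*w + 5.0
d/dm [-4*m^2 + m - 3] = 1 - 8*m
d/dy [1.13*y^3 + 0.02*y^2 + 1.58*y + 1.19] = 3.39*y^2 + 0.04*y + 1.58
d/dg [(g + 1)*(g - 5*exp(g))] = g - (g + 1)*(5*exp(g) - 1) - 5*exp(g)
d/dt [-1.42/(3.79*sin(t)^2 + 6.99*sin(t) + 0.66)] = (10.7636*sin(t) + 9.9258)*cos(t)/(3.79*sin(t)^2 + 6.99*sin(t) + 0.66)^2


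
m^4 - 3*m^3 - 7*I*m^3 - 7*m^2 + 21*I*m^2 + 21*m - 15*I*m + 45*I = (m - 3)*(m - 5*I)*(m - 3*I)*(m + I)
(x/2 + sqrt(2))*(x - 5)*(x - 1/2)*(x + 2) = x^4/2 - 7*x^3/4 + sqrt(2)*x^3 - 7*sqrt(2)*x^2/2 - 17*x^2/4 - 17*sqrt(2)*x/2 + 5*x/2 + 5*sqrt(2)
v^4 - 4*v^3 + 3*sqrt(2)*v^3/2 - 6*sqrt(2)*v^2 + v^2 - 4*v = v*(v - 4)*(v + sqrt(2)/2)*(v + sqrt(2))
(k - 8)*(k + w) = k^2 + k*w - 8*k - 8*w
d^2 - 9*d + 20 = (d - 5)*(d - 4)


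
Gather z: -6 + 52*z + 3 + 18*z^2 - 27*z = 18*z^2 + 25*z - 3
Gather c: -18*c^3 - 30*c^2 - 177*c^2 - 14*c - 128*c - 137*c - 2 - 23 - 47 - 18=-18*c^3 - 207*c^2 - 279*c - 90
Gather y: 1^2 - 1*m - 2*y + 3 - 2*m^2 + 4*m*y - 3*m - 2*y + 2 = -2*m^2 - 4*m + y*(4*m - 4) + 6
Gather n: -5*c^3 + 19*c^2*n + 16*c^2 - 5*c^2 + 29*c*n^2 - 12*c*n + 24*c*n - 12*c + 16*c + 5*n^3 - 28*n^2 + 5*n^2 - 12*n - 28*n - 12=-5*c^3 + 11*c^2 + 4*c + 5*n^3 + n^2*(29*c - 23) + n*(19*c^2 + 12*c - 40) - 12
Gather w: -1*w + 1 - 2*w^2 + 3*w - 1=-2*w^2 + 2*w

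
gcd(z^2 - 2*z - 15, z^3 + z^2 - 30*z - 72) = z + 3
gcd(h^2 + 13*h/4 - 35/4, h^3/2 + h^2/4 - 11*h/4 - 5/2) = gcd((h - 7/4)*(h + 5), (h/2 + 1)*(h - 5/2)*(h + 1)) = 1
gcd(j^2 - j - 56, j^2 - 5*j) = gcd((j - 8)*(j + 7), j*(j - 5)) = 1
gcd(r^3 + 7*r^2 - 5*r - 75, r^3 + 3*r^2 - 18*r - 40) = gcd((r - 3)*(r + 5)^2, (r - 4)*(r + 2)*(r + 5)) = r + 5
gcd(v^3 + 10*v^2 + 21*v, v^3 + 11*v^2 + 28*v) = v^2 + 7*v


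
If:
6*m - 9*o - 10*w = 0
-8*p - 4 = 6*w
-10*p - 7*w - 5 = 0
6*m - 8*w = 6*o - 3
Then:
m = -3/2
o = -1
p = -1/2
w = 0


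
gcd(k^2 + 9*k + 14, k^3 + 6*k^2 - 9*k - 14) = k + 7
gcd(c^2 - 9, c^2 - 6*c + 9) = c - 3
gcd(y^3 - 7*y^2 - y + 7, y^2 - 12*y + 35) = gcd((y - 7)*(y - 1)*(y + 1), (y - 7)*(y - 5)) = y - 7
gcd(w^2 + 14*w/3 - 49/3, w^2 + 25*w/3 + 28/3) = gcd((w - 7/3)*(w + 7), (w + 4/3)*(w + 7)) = w + 7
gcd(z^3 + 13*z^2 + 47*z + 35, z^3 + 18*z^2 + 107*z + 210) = z^2 + 12*z + 35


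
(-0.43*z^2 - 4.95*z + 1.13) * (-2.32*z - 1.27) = 0.9976*z^3 + 12.0301*z^2 + 3.6649*z - 1.4351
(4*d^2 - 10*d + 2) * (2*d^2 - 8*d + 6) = 8*d^4 - 52*d^3 + 108*d^2 - 76*d + 12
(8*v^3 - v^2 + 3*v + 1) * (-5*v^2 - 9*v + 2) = -40*v^5 - 67*v^4 + 10*v^3 - 34*v^2 - 3*v + 2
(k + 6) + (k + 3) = 2*k + 9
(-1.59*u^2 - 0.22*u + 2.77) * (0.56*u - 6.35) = -0.8904*u^3 + 9.9733*u^2 + 2.9482*u - 17.5895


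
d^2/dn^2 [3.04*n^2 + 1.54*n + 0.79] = 6.08000000000000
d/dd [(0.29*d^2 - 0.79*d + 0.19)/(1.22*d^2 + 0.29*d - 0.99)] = (1.0479*d^2 - 1.0378*d + 0.727)/(1.4884*d^4 + 0.7076*d^3 - 2.3315*d^2 - 0.5742*d + 0.9801)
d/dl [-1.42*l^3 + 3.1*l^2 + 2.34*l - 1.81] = -4.26*l^2 + 6.2*l + 2.34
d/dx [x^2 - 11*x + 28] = 2*x - 11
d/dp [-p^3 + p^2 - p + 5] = -3*p^2 + 2*p - 1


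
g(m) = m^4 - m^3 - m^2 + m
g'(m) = 4*m^3 - 3*m^2 - 2*m + 1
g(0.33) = 0.20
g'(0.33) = 0.16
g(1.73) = 2.52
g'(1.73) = 9.27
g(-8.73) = 6388.80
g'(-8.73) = -2871.53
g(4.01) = 182.02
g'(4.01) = 202.66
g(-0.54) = -0.59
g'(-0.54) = 0.58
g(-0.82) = -0.49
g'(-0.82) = -1.58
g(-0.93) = -0.24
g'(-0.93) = -2.95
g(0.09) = 0.08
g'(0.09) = 0.80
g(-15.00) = 53760.00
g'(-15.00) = -14144.00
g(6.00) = 1050.00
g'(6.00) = 745.00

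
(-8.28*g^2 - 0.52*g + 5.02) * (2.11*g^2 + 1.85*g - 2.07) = -17.4708*g^4 - 16.4152*g^3 + 26.7698*g^2 + 10.3634*g - 10.3914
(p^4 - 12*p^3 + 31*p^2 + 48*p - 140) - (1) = p^4 - 12*p^3 + 31*p^2 + 48*p - 141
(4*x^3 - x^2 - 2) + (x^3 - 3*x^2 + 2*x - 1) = 5*x^3 - 4*x^2 + 2*x - 3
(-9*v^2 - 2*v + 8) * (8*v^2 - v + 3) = -72*v^4 - 7*v^3 + 39*v^2 - 14*v + 24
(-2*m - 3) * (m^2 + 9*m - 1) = -2*m^3 - 21*m^2 - 25*m + 3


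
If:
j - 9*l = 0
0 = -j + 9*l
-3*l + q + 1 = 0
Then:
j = 3*q + 3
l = q/3 + 1/3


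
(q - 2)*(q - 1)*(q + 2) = q^3 - q^2 - 4*q + 4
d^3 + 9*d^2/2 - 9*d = d*(d - 3/2)*(d + 6)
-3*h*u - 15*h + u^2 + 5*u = (-3*h + u)*(u + 5)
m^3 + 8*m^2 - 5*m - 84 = (m - 3)*(m + 4)*(m + 7)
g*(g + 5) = g^2 + 5*g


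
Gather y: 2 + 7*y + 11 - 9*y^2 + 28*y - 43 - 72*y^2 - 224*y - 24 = -81*y^2 - 189*y - 54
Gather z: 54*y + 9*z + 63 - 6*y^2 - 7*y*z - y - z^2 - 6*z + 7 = -6*y^2 + 53*y - z^2 + z*(3 - 7*y) + 70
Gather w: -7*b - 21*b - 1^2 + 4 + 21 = 24 - 28*b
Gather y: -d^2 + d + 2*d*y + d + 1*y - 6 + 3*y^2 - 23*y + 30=-d^2 + 2*d + 3*y^2 + y*(2*d - 22) + 24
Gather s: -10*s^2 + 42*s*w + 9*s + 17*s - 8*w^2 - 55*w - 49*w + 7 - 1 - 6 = -10*s^2 + s*(42*w + 26) - 8*w^2 - 104*w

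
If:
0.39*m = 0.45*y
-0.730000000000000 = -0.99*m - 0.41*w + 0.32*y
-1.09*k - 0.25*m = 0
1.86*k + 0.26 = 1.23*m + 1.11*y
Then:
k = -0.02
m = 0.10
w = 1.61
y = 0.09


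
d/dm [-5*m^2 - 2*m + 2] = -10*m - 2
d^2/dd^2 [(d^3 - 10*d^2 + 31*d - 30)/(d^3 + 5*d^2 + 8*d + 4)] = 6*(-5*d^4 + 43*d^3 + 15*d^2 - 215*d - 206)/(d^7 + 11*d^6 + 51*d^5 + 129*d^4 + 192*d^3 + 168*d^2 + 80*d + 16)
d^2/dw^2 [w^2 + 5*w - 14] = 2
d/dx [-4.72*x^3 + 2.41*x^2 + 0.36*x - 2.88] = -14.16*x^2 + 4.82*x + 0.36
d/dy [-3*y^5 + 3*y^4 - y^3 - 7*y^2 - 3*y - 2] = -15*y^4 + 12*y^3 - 3*y^2 - 14*y - 3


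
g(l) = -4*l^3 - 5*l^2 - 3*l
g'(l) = -12*l^2 - 10*l - 3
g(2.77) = -131.69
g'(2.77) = -122.77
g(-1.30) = 4.24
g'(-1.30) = -10.28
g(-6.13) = 751.89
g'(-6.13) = -392.62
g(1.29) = -20.78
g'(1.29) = -35.87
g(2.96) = -156.43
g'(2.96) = -137.74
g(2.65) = -117.50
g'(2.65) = -113.77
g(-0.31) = 0.57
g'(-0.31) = -1.05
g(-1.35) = 4.78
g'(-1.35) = -11.37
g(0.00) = 0.00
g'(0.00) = -3.00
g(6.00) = -1062.00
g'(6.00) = -495.00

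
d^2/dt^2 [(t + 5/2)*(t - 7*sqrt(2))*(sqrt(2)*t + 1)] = 6*sqrt(2)*t - 26 + 5*sqrt(2)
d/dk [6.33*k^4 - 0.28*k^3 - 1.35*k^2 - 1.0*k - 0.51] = 25.32*k^3 - 0.84*k^2 - 2.7*k - 1.0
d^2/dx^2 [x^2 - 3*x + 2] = 2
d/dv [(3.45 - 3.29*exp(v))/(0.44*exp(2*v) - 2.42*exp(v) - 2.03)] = (1.4476*exp(2*v) - 3.036*exp(v) + 15.0277)*exp(v)/(0.1936*exp(4*v) - 2.1296*exp(3*v) + 4.07*exp(2*v) + 9.8252*exp(v) + 4.1209)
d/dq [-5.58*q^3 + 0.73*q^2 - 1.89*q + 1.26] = -16.74*q^2 + 1.46*q - 1.89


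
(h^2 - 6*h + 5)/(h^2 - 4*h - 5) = (h - 1)/(h + 1)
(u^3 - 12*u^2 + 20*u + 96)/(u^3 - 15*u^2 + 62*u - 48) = (u + 2)/(u - 1)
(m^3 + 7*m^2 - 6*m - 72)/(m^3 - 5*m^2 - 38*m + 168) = (m^2 + m - 12)/(m^2 - 11*m + 28)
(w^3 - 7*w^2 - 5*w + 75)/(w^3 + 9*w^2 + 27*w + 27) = (w^2 - 10*w + 25)/(w^2 + 6*w + 9)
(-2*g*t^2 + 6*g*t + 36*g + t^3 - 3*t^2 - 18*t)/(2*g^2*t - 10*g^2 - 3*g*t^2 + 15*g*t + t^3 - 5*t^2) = (t^2 - 3*t - 18)/(-g*t + 5*g + t^2 - 5*t)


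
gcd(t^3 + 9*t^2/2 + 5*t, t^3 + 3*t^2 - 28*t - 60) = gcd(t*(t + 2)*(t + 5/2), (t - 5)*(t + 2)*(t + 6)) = t + 2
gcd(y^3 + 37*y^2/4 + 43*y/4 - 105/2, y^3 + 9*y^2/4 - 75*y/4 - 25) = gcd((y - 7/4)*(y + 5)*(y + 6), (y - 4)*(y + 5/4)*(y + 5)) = y + 5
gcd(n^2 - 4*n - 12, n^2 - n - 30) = n - 6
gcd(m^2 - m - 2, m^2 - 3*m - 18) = 1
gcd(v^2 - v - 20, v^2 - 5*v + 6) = 1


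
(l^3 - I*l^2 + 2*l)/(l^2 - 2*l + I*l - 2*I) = l*(l - 2*I)/(l - 2)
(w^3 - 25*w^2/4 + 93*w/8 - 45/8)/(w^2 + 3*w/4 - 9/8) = (2*w^2 - 11*w + 15)/(2*w + 3)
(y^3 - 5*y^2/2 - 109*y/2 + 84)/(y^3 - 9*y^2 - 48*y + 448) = (y - 3/2)/(y - 8)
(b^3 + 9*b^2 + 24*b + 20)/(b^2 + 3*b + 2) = (b^2 + 7*b + 10)/(b + 1)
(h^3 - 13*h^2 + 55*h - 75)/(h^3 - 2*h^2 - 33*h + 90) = (h - 5)/(h + 6)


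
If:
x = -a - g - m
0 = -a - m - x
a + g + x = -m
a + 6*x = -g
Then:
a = -6*x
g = 0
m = 5*x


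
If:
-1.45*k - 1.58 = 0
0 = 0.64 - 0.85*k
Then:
No Solution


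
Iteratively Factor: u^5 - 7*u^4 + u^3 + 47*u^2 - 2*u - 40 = (u - 4)*(u^4 - 3*u^3 - 11*u^2 + 3*u + 10) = (u - 5)*(u - 4)*(u^3 + 2*u^2 - u - 2) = (u - 5)*(u - 4)*(u + 2)*(u^2 - 1) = (u - 5)*(u - 4)*(u - 1)*(u + 2)*(u + 1)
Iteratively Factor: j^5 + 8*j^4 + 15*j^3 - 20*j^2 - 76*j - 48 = (j + 1)*(j^4 + 7*j^3 + 8*j^2 - 28*j - 48) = (j + 1)*(j + 3)*(j^3 + 4*j^2 - 4*j - 16) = (j - 2)*(j + 1)*(j + 3)*(j^2 + 6*j + 8) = (j - 2)*(j + 1)*(j + 2)*(j + 3)*(j + 4)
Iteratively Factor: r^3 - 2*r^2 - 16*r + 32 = (r - 2)*(r^2 - 16) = (r - 2)*(r + 4)*(r - 4)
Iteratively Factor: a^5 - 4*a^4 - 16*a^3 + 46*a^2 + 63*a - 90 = (a - 1)*(a^4 - 3*a^3 - 19*a^2 + 27*a + 90) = (a - 1)*(a + 2)*(a^3 - 5*a^2 - 9*a + 45) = (a - 1)*(a + 2)*(a + 3)*(a^2 - 8*a + 15) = (a - 3)*(a - 1)*(a + 2)*(a + 3)*(a - 5)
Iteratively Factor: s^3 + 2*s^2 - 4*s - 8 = (s - 2)*(s^2 + 4*s + 4) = (s - 2)*(s + 2)*(s + 2)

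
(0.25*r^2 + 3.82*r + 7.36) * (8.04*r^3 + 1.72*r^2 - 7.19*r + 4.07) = 2.01*r^5 + 31.1428*r^4 + 63.9473*r^3 - 13.7891*r^2 - 37.371*r + 29.9552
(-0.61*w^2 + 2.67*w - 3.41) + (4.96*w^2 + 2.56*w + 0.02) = 4.35*w^2 + 5.23*w - 3.39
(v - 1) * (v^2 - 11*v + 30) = v^3 - 12*v^2 + 41*v - 30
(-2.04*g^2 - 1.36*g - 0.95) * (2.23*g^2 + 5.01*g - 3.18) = -4.5492*g^4 - 13.2532*g^3 - 2.4449*g^2 - 0.434699999999999*g + 3.021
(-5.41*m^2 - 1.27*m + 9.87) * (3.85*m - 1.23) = -20.8285*m^3 + 1.7648*m^2 + 39.5616*m - 12.1401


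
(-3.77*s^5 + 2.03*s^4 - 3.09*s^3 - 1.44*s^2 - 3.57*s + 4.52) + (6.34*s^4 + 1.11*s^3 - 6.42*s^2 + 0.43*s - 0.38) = -3.77*s^5 + 8.37*s^4 - 1.98*s^3 - 7.86*s^2 - 3.14*s + 4.14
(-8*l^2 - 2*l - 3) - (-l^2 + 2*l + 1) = -7*l^2 - 4*l - 4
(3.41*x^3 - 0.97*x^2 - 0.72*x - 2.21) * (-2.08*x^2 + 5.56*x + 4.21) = -7.0928*x^5 + 20.9772*x^4 + 10.4605*x^3 - 3.4901*x^2 - 15.3188*x - 9.3041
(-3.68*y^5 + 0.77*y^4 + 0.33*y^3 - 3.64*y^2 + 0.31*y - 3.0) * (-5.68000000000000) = 20.9024*y^5 - 4.3736*y^4 - 1.8744*y^3 + 20.6752*y^2 - 1.7608*y + 17.04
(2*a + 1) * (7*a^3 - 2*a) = 14*a^4 + 7*a^3 - 4*a^2 - 2*a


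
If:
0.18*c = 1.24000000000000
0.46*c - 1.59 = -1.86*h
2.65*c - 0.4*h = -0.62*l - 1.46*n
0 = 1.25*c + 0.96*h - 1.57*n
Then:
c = 6.89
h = -0.85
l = -41.69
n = 4.97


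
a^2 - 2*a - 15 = (a - 5)*(a + 3)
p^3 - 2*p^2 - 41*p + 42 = (p - 7)*(p - 1)*(p + 6)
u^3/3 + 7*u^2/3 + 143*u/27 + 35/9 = (u/3 + 1)*(u + 5/3)*(u + 7/3)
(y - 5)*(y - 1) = y^2 - 6*y + 5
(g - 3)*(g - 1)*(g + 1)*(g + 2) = g^4 - g^3 - 7*g^2 + g + 6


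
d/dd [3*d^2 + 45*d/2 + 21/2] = 6*d + 45/2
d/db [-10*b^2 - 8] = -20*b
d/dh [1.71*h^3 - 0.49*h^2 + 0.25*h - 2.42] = 5.13*h^2 - 0.98*h + 0.25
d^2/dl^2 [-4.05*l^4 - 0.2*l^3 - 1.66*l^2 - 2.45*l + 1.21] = -48.6*l^2 - 1.2*l - 3.32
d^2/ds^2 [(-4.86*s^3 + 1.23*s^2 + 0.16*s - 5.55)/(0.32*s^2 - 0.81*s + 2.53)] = (-3.5527136788005e-15*s^4 + 2.16241999999999*s^3 + 50.37282*s^2 - 178.7961*s + 18.10584)/(0.032768*s^6 - 0.248832*s^5 + 1.407072*s^4 - 4.466097*s^3 + 11.124663*s^2 - 15.554187*s + 16.194277)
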